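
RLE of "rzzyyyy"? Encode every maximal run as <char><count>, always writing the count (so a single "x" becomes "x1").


String: "rzzyyyy"
Scanning for consecutive runs:
  'r' x 1
  'z' x 2
  'y' x 4
RLE = "r1z2y4"


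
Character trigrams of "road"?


Word: "road" (length 4)
Number of trigrams = 4 - 3 + 1 = 2
  Position 0: "roa"
  Position 1: "oad"
Trigrams = "roa", "oad"


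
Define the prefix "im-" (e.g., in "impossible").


Prefix: im-
Example: impossible = im- + possible
Meaning = not / into


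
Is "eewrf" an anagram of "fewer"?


Word 1: "fewer" → sorted: eefrw
Word 2: "eewrf" → sorted: eefrw
Same letters? eefrw == eefrw
Anagram = Yes


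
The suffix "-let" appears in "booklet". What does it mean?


Suffix: -let
Example: booklet = book + -let
Meaning = small


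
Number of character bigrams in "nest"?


Word: "nest" (length 4)
Number of 2-grams = length - 2 + 1 = 4 - 2 + 1
= 3


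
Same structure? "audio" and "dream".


Pattern of "audio": [0, 1, 2, 3, 4]
Pattern of "dream": [0, 1, 2, 3, 4]
Patterns match
Same pattern = Yes


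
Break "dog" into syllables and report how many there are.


Word: "dog"
Syllable breakdown: dog
Counting: 1 part
= 1 syllable


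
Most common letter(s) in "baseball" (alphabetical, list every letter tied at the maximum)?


Word: "baseball"
Letter counts:
  'a': 2
  'b': 2
  'e': 1
  'l': 2
  's': 1
Maximum count = 2
Most frequent = 'a', 'b', 'l' (2 times each)


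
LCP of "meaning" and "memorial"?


Word 1: "meaning"
Word 2: "memorial"
Comparing from start:
  Pos 0: 'm' == 'm'
  Pos 1: 'e' == 'e'
  Pos 2: 'a' != 'm' (stop)
LCP = "me" (length 2)


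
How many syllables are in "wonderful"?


Word: "wonderful"
Syllable breakdown: won · der · ful
Counting: 3 parts
= 3 syllables


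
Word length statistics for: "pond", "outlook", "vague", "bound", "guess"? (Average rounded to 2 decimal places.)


Lengths: "pond"=4, "outlook"=7, "vague"=5, "bound"=5, "guess"=5
Sum = 26, Count = 5
Average = 26/5 = 5.20
= avg=5.20, min=4, max=7


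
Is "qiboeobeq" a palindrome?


Word: "qiboeobeq"
Reversed: "qeboeobiq"
Forward == Backward? qiboeobeq != qeboeobiq
Palindrome = No


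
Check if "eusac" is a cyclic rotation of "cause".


Word: "cause", Candidate: "eusac"
Method: check if candidate is substring of word+word
"causecause" contains "eusac"? No
Is rotation = No


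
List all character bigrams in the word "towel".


Word: "towel" (length 5)
Number of bigrams = 5 - 2 + 1 = 4
  Position 0: "to"
  Position 1: "ow"
  Position 2: "we"
  Position 3: "el"
Bigrams = "to", "ow", "we", "el"


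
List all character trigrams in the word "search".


Word: "search" (length 6)
Number of trigrams = 6 - 3 + 1 = 4
  Position 0: "sea"
  Position 1: "ear"
  Position 2: "arc"
  Position 3: "rch"
Trigrams = "sea", "ear", "arc", "rch"


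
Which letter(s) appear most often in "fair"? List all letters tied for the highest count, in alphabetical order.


Word: "fair"
Letter counts:
  'a': 1
  'f': 1
  'i': 1
  'r': 1
Maximum count = 1
Most frequent = 'a', 'f', 'i', 'r' (1 time each)


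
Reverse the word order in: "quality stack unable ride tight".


Original: "quality stack unable ride tight"
Words (1..n): quality | stack | unable | ride | tight
Reversed (n..1): tight | ride | unable | stack | quality
Result = "tight ride unable stack quality"


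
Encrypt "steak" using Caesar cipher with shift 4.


Word: "steak"
Shift: 4
Each letter → (letter + shift) mod 26:
  's' (18) + 4 = 22 → 'w'
  't' (19) + 4 = 23 → 'x'
  'e' (4) + 4 = 8 → 'i'
  'a' (0) + 4 = 4 → 'e'
  'k' (10) + 4 = 14 → 'o'
Result = "wxieo"


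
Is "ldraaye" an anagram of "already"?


Word 1: "already" → sorted: aadelry
Word 2: "ldraaye" → sorted: aadelry
Same letters? aadelry == aadelry
Anagram = Yes


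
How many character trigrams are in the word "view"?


Word: "view" (length 4)
Number of 3-grams = length - 3 + 1 = 4 - 3 + 1
= 2


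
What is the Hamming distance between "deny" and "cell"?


Comparing character by character (same length = 4):
  Pos 0: 'd' vs 'c' !=
  Pos 1: 'e' vs 'e' =
  Pos 2: 'n' vs 'l' !=
  Pos 3: 'y' vs 'l' !=
Hamming distance = 3


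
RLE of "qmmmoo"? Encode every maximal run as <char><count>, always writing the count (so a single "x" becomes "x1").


String: "qmmmoo"
Scanning for consecutive runs:
  'q' x 1
  'm' x 3
  'o' x 2
RLE = "q1m3o2"


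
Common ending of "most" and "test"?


Word 1: "most"
Word 2: "test"
Comparing from end:
  Pos -1: 't' == 't'
  Pos -2: 's' == 's'
  Pos -3: 'o' != 'e' (stop)
LCS = "st" (length 2)


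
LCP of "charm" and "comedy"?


Word 1: "charm"
Word 2: "comedy"
Comparing from start:
  Pos 0: 'c' == 'c'
  Pos 1: 'h' != 'o' (stop)
LCP = "c" (length 1)


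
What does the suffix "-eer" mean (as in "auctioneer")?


Suffix: -eer
Example: auctioneer (auction + -eer)
Meaning = one who is concerned with


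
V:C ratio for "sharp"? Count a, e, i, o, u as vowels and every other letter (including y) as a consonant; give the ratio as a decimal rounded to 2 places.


Word: "sharp"
Vowels (a,e,i,o,u): 1
Consonants: 4
Ratio = 1/4
= 0.25


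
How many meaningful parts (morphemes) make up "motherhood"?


Word: "motherhood"
Morphemes: mother + -hood
Each morpheme carries meaning
= 2 morphemes


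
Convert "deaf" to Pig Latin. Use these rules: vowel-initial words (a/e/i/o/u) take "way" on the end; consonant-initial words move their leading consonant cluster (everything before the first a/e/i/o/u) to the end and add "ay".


Word: "deaf"
Starts with consonant(s) → move to end, add 'ay'
Consonant cluster: "d"
Pig Latin = "eafday"


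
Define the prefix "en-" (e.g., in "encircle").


Prefix: en-
As in: encircle -> en- + circle
Meaning = cause to / put into


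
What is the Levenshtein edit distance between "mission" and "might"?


Word 1: "mission" (length 7)
Word 2: "might" (length 5)
One optimal edit sequence (insert/delete/substitute each cost 1):
  1. keep 'm'
  2. keep 'i'
  3. delete 's'  (+1)
  4. delete 's'  (+1)
  5. substitute 'i' -> 'g'  (+1)
  6. substitute 'o' -> 'h'  (+1)
  7. substitute 'n' -> 't'  (+1)
Total edit operations: 5
Edit distance = 5


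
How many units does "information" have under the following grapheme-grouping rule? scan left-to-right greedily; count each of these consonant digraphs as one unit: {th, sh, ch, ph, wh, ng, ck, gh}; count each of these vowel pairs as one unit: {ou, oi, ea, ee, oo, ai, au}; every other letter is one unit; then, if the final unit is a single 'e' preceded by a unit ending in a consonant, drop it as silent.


Word: "information" (11 letters)
Left-to-right scan:
  (1) 'i' (letter)
  (2) 'n' (letter)
  (3) 'f' (letter)
  (4) 'o' (letter)
  (5) 'r' (letter)
  (6) 'm' (letter)
  (7) 'a' (letter)
  (8) 't' (letter)
  (9) 'i' (letter)
  (10) 'o' (letter)
  (11) 'n' (letter)
Units from scan: 11
Sound units = 11 units


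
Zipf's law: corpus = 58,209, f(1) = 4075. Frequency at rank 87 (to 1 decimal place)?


Zipf's law: f(r) = f(1) / r
f(1) = 4075
f(87) = 4075 / 87
= 46.8 occurrences


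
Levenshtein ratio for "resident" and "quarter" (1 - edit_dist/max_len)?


Word 1: "resident" (length 8)
Word 2: "quarter" (length 7)
One optimal edit sequence:
  1. substitute 'r' -> 'q'  (+1)
  2. substitute 'e' -> 'u'  (+1)
  3. substitute 's' -> 'a'  (+1)
  4. substitute 'i' -> 'r'  (+1)
  5. substitute 'd' -> 't'  (+1)
  6. keep 'e'
  7. delete 'n'  (+1)
  8. substitute 't' -> 'r'  (+1)
Edit distance = 7
Max length = max(8, 7) = 8
Similarity = 1 - 7/8
= 0.1250


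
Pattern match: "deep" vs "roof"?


Pattern of "deep": [0, 1, 1, 2]
Pattern of "roof": [0, 1, 1, 2]
Patterns match
Same pattern = Yes


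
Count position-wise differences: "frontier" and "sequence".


Comparing character by character (same length = 8):
  Pos 0: 'f' vs 's' !=
  Pos 1: 'r' vs 'e' !=
  Pos 2: 'o' vs 'q' !=
  Pos 3: 'n' vs 'u' !=
  Pos 4: 't' vs 'e' !=
  Pos 5: 'i' vs 'n' !=
  Pos 6: 'e' vs 'c' !=
  Pos 7: 'r' vs 'e' !=
Hamming distance = 8


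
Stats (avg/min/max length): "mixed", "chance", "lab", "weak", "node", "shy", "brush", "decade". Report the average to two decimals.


Lengths: "mixed"=5, "chance"=6, "lab"=3, "weak"=4, "node"=4, "shy"=3, "brush"=5, "decade"=6
Sum = 36, Count = 8
Average = 36/8 = 4.50
= avg=4.50, min=3, max=6


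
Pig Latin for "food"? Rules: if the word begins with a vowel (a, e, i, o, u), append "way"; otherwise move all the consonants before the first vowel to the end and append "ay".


Word: "food"
Starts with consonant(s) → move to end, add 'ay'
Consonant cluster: "f"
Pig Latin = "oodfay"


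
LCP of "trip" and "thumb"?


Word 1: "trip"
Word 2: "thumb"
Comparing from start:
  Pos 0: 't' == 't'
  Pos 1: 'r' != 'h' (stop)
LCP = "t" (length 1)


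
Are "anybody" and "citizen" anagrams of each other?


Word 1: "anybody" → sorted: abdnoyy
Word 2: "citizen" → sorted: ceiintz
Same letters? abdnoyy != ceiintz
Anagram = No


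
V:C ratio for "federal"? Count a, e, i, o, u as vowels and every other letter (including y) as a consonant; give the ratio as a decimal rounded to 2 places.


Word: "federal"
Vowels (a,e,i,o,u): 3
Consonants: 4
Ratio = 3/4
= 0.75


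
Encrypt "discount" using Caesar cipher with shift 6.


Word: "discount"
Shift: 6
Each letter → (letter + shift) mod 26:
  'd' (3) + 6 = 9 → 'j'
  'i' (8) + 6 = 14 → 'o'
  's' (18) + 6 = 24 → 'y'
  'c' (2) + 6 = 8 → 'i'
  'o' (14) + 6 = 20 → 'u'
  'u' (20) + 6 = 0 → 'a'
  'n' (13) + 6 = 19 → 't'
  't' (19) + 6 = 25 → 'z'
Result = "joyiuatz"


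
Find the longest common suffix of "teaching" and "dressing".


Word 1: "teaching"
Word 2: "dressing"
Comparing from end:
  Pos -1: 'g' == 'g'
  Pos -2: 'n' == 'n'
  Pos -3: 'i' == 'i'
  Pos -4: 'h' != 's' (stop)
LCS = "ing" (length 3)


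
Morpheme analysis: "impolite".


Word: "impolite"
Morphemes: im- + polite
Each morpheme carries meaning
= 2 morphemes


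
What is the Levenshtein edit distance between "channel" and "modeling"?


Word 1: "channel" (length 7)
Word 2: "modeling" (length 8)
One optimal edit sequence (insert/delete/substitute each cost 1):
  1. insert 'm'  (+1)
  2. substitute 'c' -> 'o'  (+1)
  3. substitute 'h' -> 'd'  (+1)
  4. substitute 'a' -> 'e'  (+1)
  5. substitute 'n' -> 'l'  (+1)
  6. substitute 'n' -> 'i'  (+1)
  7. substitute 'e' -> 'n'  (+1)
  8. substitute 'l' -> 'g'  (+1)
Total edit operations: 8
Edit distance = 8


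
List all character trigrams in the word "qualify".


Word: "qualify" (length 7)
Number of trigrams = 7 - 3 + 1 = 5
  Position 0: "qua"
  Position 1: "ual"
  Position 2: "ali"
  Position 3: "lif"
  Position 4: "ify"
Trigrams = "qua", "ual", "ali", "lif", "ify"


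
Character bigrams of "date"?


Word: "date" (length 4)
Number of bigrams = 4 - 2 + 1 = 3
  Position 0: "da"
  Position 1: "at"
  Position 2: "te"
Bigrams = "da", "at", "te"


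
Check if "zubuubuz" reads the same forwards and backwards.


Word: "zubuubuz"
Reversed: "zubuubuz"
Forward == Backward? zubuubuz == zubuubuz
Palindrome = Yes


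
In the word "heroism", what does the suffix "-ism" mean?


Suffix: -ism
As in: heroism -> hero + -ism
Meaning = belief / practice


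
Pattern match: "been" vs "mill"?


Pattern of "been": [0, 1, 1, 2]
Pattern of "mill": [0, 1, 2, 2]
Patterns do not match
Same pattern = No


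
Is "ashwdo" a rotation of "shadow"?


Word: "shadow", Candidate: "ashwdo"
Method: check if candidate is substring of word+word
"shadowshadow" contains "ashwdo"? No
Is rotation = No


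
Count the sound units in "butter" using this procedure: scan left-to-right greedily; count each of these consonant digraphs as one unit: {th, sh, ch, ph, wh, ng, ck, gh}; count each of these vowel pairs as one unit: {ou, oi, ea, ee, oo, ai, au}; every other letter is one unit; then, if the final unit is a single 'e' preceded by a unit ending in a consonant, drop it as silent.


Word: "butter" (6 letters)
Left-to-right scan:
  1. 'b' (letter)
  2. 'u' (letter)
  3. 't' (letter)
  4. 't' (letter)
  5. 'e' (letter)
  6. 'r' (letter)
Units from scan: 6
Sound units = 6 units


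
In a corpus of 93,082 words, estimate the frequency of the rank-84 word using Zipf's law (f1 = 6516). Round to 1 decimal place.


Zipf's law: f(r) = f(1) / r
f(1) = 6516
f(84) = 6516 / 84
= 77.6 occurrences


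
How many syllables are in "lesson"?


Word: "lesson"
Syllable breakdown: les · son
Counting: 2 parts
= 2 syllables


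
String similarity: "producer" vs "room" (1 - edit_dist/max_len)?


Word 1: "producer" (length 8)
Word 2: "room" (length 4)
One optimal edit sequence:
  1. delete 'p'  (+1)
  2. keep 'r'
  3. keep 'o'
  4. delete 'd'  (+1)
  5. delete 'u'  (+1)
  6. delete 'c'  (+1)
  7. substitute 'e' -> 'o'  (+1)
  8. substitute 'r' -> 'm'  (+1)
Edit distance = 6
Max length = max(8, 4) = 8
Similarity = 1 - 6/8
= 0.2500


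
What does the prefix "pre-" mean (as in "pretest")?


Prefix: pre-
Example: pretest (pre- + test)
Meaning = before


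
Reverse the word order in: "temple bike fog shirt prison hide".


Original: "temple bike fog shirt prison hide"
Words (1..n): temple | bike | fog | shirt | prison | hide
Reversed (n..1): hide | prison | shirt | fog | bike | temple
Result = "hide prison shirt fog bike temple"


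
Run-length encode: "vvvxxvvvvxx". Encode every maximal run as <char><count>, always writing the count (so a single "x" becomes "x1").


String: "vvvxxvvvvxx"
Scanning for consecutive runs:
  'v' x 3
  'x' x 2
  'v' x 4
  'x' x 2
RLE = "v3x2v4x2"


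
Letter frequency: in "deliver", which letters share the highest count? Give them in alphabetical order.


Word: "deliver"
Letter counts:
  'd': 1
  'e': 2
  'i': 1
  'l': 1
  'r': 1
  'v': 1
Maximum count = 2
Most frequent = 'e' (2 times each)


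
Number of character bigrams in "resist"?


Word: "resist" (length 6)
Number of 2-grams = length - 2 + 1 = 6 - 2 + 1
= 5


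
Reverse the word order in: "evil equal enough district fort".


Original: "evil equal enough district fort"
Words (1..n): evil | equal | enough | district | fort
Reversed (n..1): fort | district | enough | equal | evil
Result = "fort district enough equal evil"


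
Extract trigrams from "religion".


Word: "religion" (length 8)
Number of trigrams = 8 - 3 + 1 = 6
  Position 0: "rel"
  Position 1: "eli"
  Position 2: "lig"
  Position 3: "igi"
  Position 4: "gio"
  Position 5: "ion"
Trigrams = "rel", "eli", "lig", "igi", "gio", "ion"


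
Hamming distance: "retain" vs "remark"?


Comparing character by character (same length = 6):
  Pos 0: 'r' vs 'r' =
  Pos 1: 'e' vs 'e' =
  Pos 2: 't' vs 'm' !=
  Pos 3: 'a' vs 'a' =
  Pos 4: 'i' vs 'r' !=
  Pos 5: 'n' vs 'k' !=
Hamming distance = 3


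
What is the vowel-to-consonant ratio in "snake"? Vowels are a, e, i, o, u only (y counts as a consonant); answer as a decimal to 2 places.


Word: "snake"
Vowels (a,e,i,o,u): 2
Consonants: 3
Ratio = 2/3
= 0.67


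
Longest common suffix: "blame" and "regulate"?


Word 1: "blame"
Word 2: "regulate"
Comparing from end:
  Pos -1: 'e' == 'e'
  Pos -2: 'm' != 't' (stop)
LCS = "e" (length 1)


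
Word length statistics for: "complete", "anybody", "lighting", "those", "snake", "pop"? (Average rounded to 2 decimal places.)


Lengths: "complete"=8, "anybody"=7, "lighting"=8, "those"=5, "snake"=5, "pop"=3
Sum = 36, Count = 6
Average = 36/6 = 6.00
= avg=6.00, min=3, max=8


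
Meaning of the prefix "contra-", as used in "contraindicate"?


Prefix: contra-
Example: contraindicate (contra- + indicate)
Meaning = against


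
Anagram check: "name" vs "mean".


Word 1: "name" → sorted: aemn
Word 2: "mean" → sorted: aemn
Same letters? aemn == aemn
Anagram = Yes


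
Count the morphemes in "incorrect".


Word: "incorrect"
Morphemes: in- | correct
Each morpheme carries meaning
= 2 morphemes


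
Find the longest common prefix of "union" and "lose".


Word 1: "union"
Word 2: "lose"
Comparing from start:
  Pos 0: 'u' != 'l' (stop)
LCP = "" (length 0)


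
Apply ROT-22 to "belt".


Word: "belt"
Shift: 22
Each letter → (letter + shift) mod 26:
  'b' (1) + 22 = 23 → 'x'
  'e' (4) + 22 = 0 → 'a'
  'l' (11) + 22 = 7 → 'h'
  't' (19) + 22 = 15 → 'p'
Result = "xahp"


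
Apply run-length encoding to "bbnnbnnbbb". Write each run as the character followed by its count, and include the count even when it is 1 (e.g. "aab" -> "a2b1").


String: "bbnnbnnbbb"
Scanning for consecutive runs:
  'b' x 2
  'n' x 2
  'b' x 1
  'n' x 2
  'b' x 3
RLE = "b2n2b1n2b3"


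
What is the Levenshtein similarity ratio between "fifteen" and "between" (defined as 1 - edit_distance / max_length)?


Word 1: "fifteen" (length 7)
Word 2: "between" (length 7)
One optimal edit sequence:
  1. substitute 'f' -> 'b'  (+1)
  2. substitute 'i' -> 'e'  (+1)
  3. substitute 'f' -> 't'  (+1)
  4. substitute 't' -> 'w'  (+1)
  5. keep 'e'
  6. keep 'e'
  7. keep 'n'
Edit distance = 4
Max length = max(7, 7) = 7
Similarity = 1 - 4/7
= 0.4286


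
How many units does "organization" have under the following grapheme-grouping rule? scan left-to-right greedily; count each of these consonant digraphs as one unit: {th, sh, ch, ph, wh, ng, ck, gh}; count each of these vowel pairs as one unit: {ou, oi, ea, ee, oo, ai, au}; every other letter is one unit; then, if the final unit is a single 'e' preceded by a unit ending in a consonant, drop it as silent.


Word: "organization" (12 letters)
Left-to-right scan:
  [1] 'o' (letter)
  [2] 'r' (letter)
  [3] 'g' (letter)
  [4] 'a' (letter)
  [5] 'n' (letter)
  [6] 'i' (letter)
  [7] 'z' (letter)
  [8] 'a' (letter)
  [9] 't' (letter)
  [10] 'i' (letter)
  [11] 'o' (letter)
  [12] 'n' (letter)
Units from scan: 12
Sound units = 12 units


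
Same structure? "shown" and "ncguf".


Pattern of "shown": [0, 1, 2, 3, 4]
Pattern of "ncguf": [0, 1, 2, 3, 4]
Patterns match
Same pattern = Yes


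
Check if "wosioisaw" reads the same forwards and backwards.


Word: "wosioisaw"
Reversed: "wasioisow"
Forward == Backward? wosioisaw != wasioisow
Palindrome = No


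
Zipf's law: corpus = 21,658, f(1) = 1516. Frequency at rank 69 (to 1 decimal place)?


Zipf's law: f(r) = f(1) / r
f(1) = 1516
f(69) = 1516 / 69
= 22.0 occurrences


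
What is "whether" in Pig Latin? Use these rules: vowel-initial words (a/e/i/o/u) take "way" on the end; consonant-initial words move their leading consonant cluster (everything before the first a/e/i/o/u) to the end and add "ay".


Word: "whether"
Starts with consonant(s) → move to end, add 'ay'
Consonant cluster: "wh"
Pig Latin = "etherwhay"


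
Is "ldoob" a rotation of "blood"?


Word: "blood", Candidate: "ldoob"
Method: check if candidate is substring of word+word
"bloodblood" contains "ldoob"? No
Is rotation = No


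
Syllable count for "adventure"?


Word: "adventure"
Syllable breakdown: ad | ven | ture
Counting: 3 parts
= 3 syllables


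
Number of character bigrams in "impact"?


Word: "impact" (length 6)
Number of 2-grams = length - 2 + 1 = 6 - 2 + 1
= 5


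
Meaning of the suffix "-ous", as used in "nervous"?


Suffix: -ous
Example: nervous (nerve + -ous, with a spelling change)
Meaning = having quality of


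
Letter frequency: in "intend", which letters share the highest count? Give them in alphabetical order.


Word: "intend"
Letter counts:
  'd': 1
  'e': 1
  'i': 1
  'n': 2
  't': 1
Maximum count = 2
Most frequent = 'n' (2 times each)


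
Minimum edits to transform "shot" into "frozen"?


Word 1: "shot" (length 4)
Word 2: "frozen" (length 6)
One optimal edit sequence (insert/delete/substitute each cost 1):
  1. substitute 's' -> 'f'  (+1)
  2. substitute 'h' -> 'r'  (+1)
  3. keep 'o'
  4. insert 'z'  (+1)
  5. insert 'e'  (+1)
  6. substitute 't' -> 'n'  (+1)
Total edit operations: 5
Edit distance = 5


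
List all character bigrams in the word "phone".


Word: "phone" (length 5)
Number of bigrams = 5 - 2 + 1 = 4
  Position 0: "ph"
  Position 1: "ho"
  Position 2: "on"
  Position 3: "ne"
Bigrams = "ph", "ho", "on", "ne"


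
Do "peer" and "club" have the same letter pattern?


Pattern of "peer": [0, 1, 1, 2]
Pattern of "club": [0, 1, 2, 3]
Patterns do not match
Same pattern = No


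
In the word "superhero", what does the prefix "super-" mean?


Prefix: super-
Example: superhero (super- + hero)
Meaning = above / beyond


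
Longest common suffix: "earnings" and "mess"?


Word 1: "earnings"
Word 2: "mess"
Comparing from end:
  Pos -1: 's' == 's'
  Pos -2: 'g' != 's' (stop)
LCS = "s" (length 1)


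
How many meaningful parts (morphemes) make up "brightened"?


Word: "brightened"
Morphemes: bright + -en + -ed
Each morpheme carries meaning
= 3 morphemes


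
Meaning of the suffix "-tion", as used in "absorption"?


Suffix: -tion
As in: absorption -> absorb + -tion, with a spelling change
Meaning = act or process


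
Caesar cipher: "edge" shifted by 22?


Word: "edge"
Shift: 22
Each letter → (letter + shift) mod 26:
  'e' (4) + 22 = 0 → 'a'
  'd' (3) + 22 = 25 → 'z'
  'g' (6) + 22 = 2 → 'c'
  'e' (4) + 22 = 0 → 'a'
Result = "azca"


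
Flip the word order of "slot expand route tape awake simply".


Original: "slot expand route tape awake simply"
Words (1..n): slot | expand | route | tape | awake | simply
Reversed (n..1): simply | awake | tape | route | expand | slot
Result = "simply awake tape route expand slot"


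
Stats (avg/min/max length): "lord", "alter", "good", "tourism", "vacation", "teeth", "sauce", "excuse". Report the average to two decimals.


Lengths: "lord"=4, "alter"=5, "good"=4, "tourism"=7, "vacation"=8, "teeth"=5, "sauce"=5, "excuse"=6
Sum = 44, Count = 8
Average = 44/8 = 5.50
= avg=5.50, min=4, max=8


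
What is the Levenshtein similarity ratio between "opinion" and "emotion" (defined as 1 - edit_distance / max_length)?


Word 1: "opinion" (length 7)
Word 2: "emotion" (length 7)
One optimal edit sequence:
  1. substitute 'o' -> 'e'  (+1)
  2. substitute 'p' -> 'm'  (+1)
  3. substitute 'i' -> 'o'  (+1)
  4. substitute 'n' -> 't'  (+1)
  5. keep 'i'
  6. keep 'o'
  7. keep 'n'
Edit distance = 4
Max length = max(7, 7) = 7
Similarity = 1 - 4/7
= 0.4286


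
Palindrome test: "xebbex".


Word: "xebbex"
Reversed: "xebbex"
Forward == Backward? xebbex == xebbex
Palindrome = Yes


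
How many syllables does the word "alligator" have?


Word: "alligator"
Syllable breakdown: al / li / ga / tor
Counting: 4 parts
= 4 syllables


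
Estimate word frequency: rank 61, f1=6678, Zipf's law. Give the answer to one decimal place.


Zipf's law: f(r) = f(1) / r
f(1) = 6678
f(61) = 6678 / 61
= 109.5 occurrences


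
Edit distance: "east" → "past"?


Word 1: "east" (length 4)
Word 2: "past" (length 4)
One optimal edit sequence (insert/delete/substitute each cost 1):
  1. substitute 'e' -> 'p'  (+1)
  2. keep 'a'
  3. keep 's'
  4. keep 't'
Total edit operations: 1
Edit distance = 1


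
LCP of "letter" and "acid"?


Word 1: "letter"
Word 2: "acid"
Comparing from start:
  Pos 0: 'l' != 'a' (stop)
LCP = "" (length 0)


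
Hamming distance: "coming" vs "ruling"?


Comparing character by character (same length = 6):
  Pos 0: 'c' vs 'r' !=
  Pos 1: 'o' vs 'u' !=
  Pos 2: 'm' vs 'l' !=
  Pos 3: 'i' vs 'i' =
  Pos 4: 'n' vs 'n' =
  Pos 5: 'g' vs 'g' =
Hamming distance = 3


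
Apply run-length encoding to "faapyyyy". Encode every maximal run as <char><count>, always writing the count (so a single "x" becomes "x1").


String: "faapyyyy"
Scanning for consecutive runs:
  'f' x 1
  'a' x 2
  'p' x 1
  'y' x 4
RLE = "f1a2p1y4"


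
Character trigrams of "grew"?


Word: "grew" (length 4)
Number of trigrams = 4 - 3 + 1 = 2
  Position 0: "gre"
  Position 1: "rew"
Trigrams = "gre", "rew"


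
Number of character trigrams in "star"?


Word: "star" (length 4)
Number of 3-grams = length - 3 + 1 = 4 - 3 + 1
= 2


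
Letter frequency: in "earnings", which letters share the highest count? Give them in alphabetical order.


Word: "earnings"
Letter counts:
  'a': 1
  'e': 1
  'g': 1
  'i': 1
  'n': 2
  'r': 1
  's': 1
Maximum count = 2
Most frequent = 'n' (2 times each)


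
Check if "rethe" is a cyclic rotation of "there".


Word: "there", Candidate: "rethe"
Method: check if candidate is substring of word+word
"therethere" contains "rethe"? Yes
Is rotation = Yes


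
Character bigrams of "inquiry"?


Word: "inquiry" (length 7)
Number of bigrams = 7 - 2 + 1 = 6
  Position 0: "in"
  Position 1: "nq"
  Position 2: "qu"
  Position 3: "ui"
  Position 4: "ir"
  Position 5: "ry"
Bigrams = "in", "nq", "qu", "ui", "ir", "ry"


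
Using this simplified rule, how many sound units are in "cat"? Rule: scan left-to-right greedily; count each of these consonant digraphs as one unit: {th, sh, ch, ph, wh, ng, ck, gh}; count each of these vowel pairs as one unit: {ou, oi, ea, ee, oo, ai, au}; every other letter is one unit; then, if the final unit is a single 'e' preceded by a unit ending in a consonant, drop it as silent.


Word: "cat" (3 letters)
Left-to-right scan:
  1. 'c' (letter)
  2. 'a' (letter)
  3. 't' (letter)
Units from scan: 3
Sound units = 3 units


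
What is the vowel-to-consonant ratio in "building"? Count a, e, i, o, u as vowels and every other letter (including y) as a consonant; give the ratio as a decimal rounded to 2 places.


Word: "building"
Vowels (a,e,i,o,u): 3
Consonants: 5
Ratio = 3/5
= 0.60


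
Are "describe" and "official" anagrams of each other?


Word 1: "describe" → sorted: bcdeeirs
Word 2: "official" → sorted: acffiilo
Same letters? bcdeeirs != acffiilo
Anagram = No


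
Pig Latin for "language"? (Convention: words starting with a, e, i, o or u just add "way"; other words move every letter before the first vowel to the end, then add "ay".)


Word: "language"
Starts with consonant(s) → move to end, add 'ay'
Consonant cluster: "l"
Pig Latin = "anguagelay"


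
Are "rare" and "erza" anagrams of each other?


Word 1: "rare" → sorted: aerr
Word 2: "erza" → sorted: aerz
Same letters? aerr != aerz
Anagram = No


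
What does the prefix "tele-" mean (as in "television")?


Prefix: tele-
Example: television = tele- + vision
Meaning = distant


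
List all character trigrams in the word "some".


Word: "some" (length 4)
Number of trigrams = 4 - 3 + 1 = 2
  Position 0: "som"
  Position 1: "ome"
Trigrams = "som", "ome"


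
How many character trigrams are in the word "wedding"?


Word: "wedding" (length 7)
Number of 3-grams = length - 3 + 1 = 7 - 3 + 1
= 5


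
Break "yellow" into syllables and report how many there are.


Word: "yellow"
Syllable breakdown: yel · low
Counting: 2 parts
= 2 syllables


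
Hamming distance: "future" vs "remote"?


Comparing character by character (same length = 6):
  Pos 0: 'f' vs 'r' !=
  Pos 1: 'u' vs 'e' !=
  Pos 2: 't' vs 'm' !=
  Pos 3: 'u' vs 'o' !=
  Pos 4: 'r' vs 't' !=
  Pos 5: 'e' vs 'e' =
Hamming distance = 5


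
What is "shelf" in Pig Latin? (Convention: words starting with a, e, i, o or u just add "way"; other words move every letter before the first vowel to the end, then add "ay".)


Word: "shelf"
Starts with consonant(s) → move to end, add 'ay'
Consonant cluster: "sh"
Pig Latin = "elfshay"


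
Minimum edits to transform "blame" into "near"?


Word 1: "blame" (length 5)
Word 2: "near" (length 4)
One optimal edit sequence (insert/delete/substitute each cost 1):
  1. substitute 'b' -> 'n'  (+1)
  2. substitute 'l' -> 'e'  (+1)
  3. keep 'a'
  4. delete 'm'  (+1)
  5. substitute 'e' -> 'r'  (+1)
Total edit operations: 4
Edit distance = 4


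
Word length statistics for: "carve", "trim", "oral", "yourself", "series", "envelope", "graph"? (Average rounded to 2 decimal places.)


Lengths: "carve"=5, "trim"=4, "oral"=4, "yourself"=8, "series"=6, "envelope"=8, "graph"=5
Sum = 40, Count = 7
Average = 40/7 = 5.71
= avg=5.71, min=4, max=8


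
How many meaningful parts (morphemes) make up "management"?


Word: "management"
Morphemes: manage / -ment
Each morpheme carries meaning
= 2 morphemes


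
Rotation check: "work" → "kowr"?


Word: "work", Candidate: "kowr"
Method: check if candidate is substring of word+word
"workwork" contains "kowr"? No
Is rotation = No


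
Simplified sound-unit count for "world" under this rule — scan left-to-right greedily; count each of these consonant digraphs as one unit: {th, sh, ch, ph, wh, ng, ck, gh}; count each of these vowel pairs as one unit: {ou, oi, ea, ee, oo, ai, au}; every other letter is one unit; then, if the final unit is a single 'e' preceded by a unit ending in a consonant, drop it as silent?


Word: "world" (5 letters)
Left-to-right scan:
  1. 'w' (letter)
  2. 'o' (letter)
  3. 'r' (letter)
  4. 'l' (letter)
  5. 'd' (letter)
Units from scan: 5
Sound units = 5 units


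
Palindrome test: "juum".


Word: "juum"
Reversed: "muuj"
Forward == Backward? juum != muuj
Palindrome = No


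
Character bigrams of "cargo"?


Word: "cargo" (length 5)
Number of bigrams = 5 - 2 + 1 = 4
  Position 0: "ca"
  Position 1: "ar"
  Position 2: "rg"
  Position 3: "go"
Bigrams = "ca", "ar", "rg", "go"


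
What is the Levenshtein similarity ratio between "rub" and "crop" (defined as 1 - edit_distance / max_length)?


Word 1: "rub" (length 3)
Word 2: "crop" (length 4)
One optimal edit sequence:
  1. insert 'c'  (+1)
  2. keep 'r'
  3. substitute 'u' -> 'o'  (+1)
  4. substitute 'b' -> 'p'  (+1)
Edit distance = 3
Max length = max(3, 4) = 4
Similarity = 1 - 3/4
= 0.2500


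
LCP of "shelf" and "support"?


Word 1: "shelf"
Word 2: "support"
Comparing from start:
  Pos 0: 's' == 's'
  Pos 1: 'h' != 'u' (stop)
LCP = "s" (length 1)


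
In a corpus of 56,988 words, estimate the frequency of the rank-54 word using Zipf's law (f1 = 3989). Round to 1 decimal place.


Zipf's law: f(r) = f(1) / r
f(1) = 3989
f(54) = 3989 / 54
= 73.9 occurrences


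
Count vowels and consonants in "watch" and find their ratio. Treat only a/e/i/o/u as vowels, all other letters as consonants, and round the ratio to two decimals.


Word: "watch"
Vowels (a,e,i,o,u): 1
Consonants: 4
Ratio = 1/4
= 0.25


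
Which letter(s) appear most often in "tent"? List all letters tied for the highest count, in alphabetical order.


Word: "tent"
Letter counts:
  'e': 1
  'n': 1
  't': 2
Maximum count = 2
Most frequent = 't' (2 times each)


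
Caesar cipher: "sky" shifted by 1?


Word: "sky"
Shift: 1
Each letter → (letter + shift) mod 26:
  's' (18) + 1 = 19 → 't'
  'k' (10) + 1 = 11 → 'l'
  'y' (24) + 1 = 25 → 'z'
Result = "tlz"


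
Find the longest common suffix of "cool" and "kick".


Word 1: "cool"
Word 2: "kick"
Comparing from end:
  Pos -1: 'l' != 'k' (stop)
LCS = "" (length 0)


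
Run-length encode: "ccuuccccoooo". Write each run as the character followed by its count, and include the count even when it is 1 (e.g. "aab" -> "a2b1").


String: "ccuuccccoooo"
Scanning for consecutive runs:
  'c' x 2
  'u' x 2
  'c' x 4
  'o' x 4
RLE = "c2u2c4o4"


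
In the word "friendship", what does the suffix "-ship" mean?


Suffix: -ship
As in: friendship -> friend + -ship
Meaning = state / position


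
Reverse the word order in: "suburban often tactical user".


Original: "suburban often tactical user"
Words (1..n): suburban | often | tactical | user
Reversed (n..1): user | tactical | often | suburban
Result = "user tactical often suburban"


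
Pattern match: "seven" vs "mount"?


Pattern of "seven": [0, 1, 2, 1, 3]
Pattern of "mount": [0, 1, 2, 3, 4]
Patterns do not match
Same pattern = No


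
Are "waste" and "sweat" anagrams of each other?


Word 1: "waste" → sorted: aestw
Word 2: "sweat" → sorted: aestw
Same letters? aestw == aestw
Anagram = Yes


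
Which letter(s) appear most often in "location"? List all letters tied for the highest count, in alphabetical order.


Word: "location"
Letter counts:
  'a': 1
  'c': 1
  'i': 1
  'l': 1
  'n': 1
  'o': 2
  't': 1
Maximum count = 2
Most frequent = 'o' (2 times each)


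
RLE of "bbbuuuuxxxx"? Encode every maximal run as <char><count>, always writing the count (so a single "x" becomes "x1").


String: "bbbuuuuxxxx"
Scanning for consecutive runs:
  'b' x 3
  'u' x 4
  'x' x 4
RLE = "b3u4x4"


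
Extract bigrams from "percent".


Word: "percent" (length 7)
Number of bigrams = 7 - 2 + 1 = 6
  Position 0: "pe"
  Position 1: "er"
  Position 2: "rc"
  Position 3: "ce"
  Position 4: "en"
  Position 5: "nt"
Bigrams = "pe", "er", "rc", "ce", "en", "nt"


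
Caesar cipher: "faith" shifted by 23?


Word: "faith"
Shift: 23
Each letter → (letter + shift) mod 26:
  'f' (5) + 23 = 2 → 'c'
  'a' (0) + 23 = 23 → 'x'
  'i' (8) + 23 = 5 → 'f'
  't' (19) + 23 = 16 → 'q'
  'h' (7) + 23 = 4 → 'e'
Result = "cxfqe"


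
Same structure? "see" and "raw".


Pattern of "see": [0, 1, 1]
Pattern of "raw": [0, 1, 2]
Patterns do not match
Same pattern = No


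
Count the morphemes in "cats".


Word: "cats"
Morphemes: cat | -s
Each morpheme carries meaning
= 2 morphemes


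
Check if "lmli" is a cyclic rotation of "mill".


Word: "mill", Candidate: "lmli"
Method: check if candidate is substring of word+word
"millmill" contains "lmli"? No
Is rotation = No


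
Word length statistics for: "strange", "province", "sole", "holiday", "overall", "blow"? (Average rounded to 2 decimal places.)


Lengths: "strange"=7, "province"=8, "sole"=4, "holiday"=7, "overall"=7, "blow"=4
Sum = 37, Count = 6
Average = 37/6 = 6.17
= avg=6.17, min=4, max=8


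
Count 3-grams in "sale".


Word: "sale" (length 4)
Number of 3-grams = length - 3 + 1 = 4 - 3 + 1
= 2


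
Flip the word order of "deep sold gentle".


Original: "deep sold gentle"
Words (1..n): deep | sold | gentle
Reversed (n..1): gentle | sold | deep
Result = "gentle sold deep"


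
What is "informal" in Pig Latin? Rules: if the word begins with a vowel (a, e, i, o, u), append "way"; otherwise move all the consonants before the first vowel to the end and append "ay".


Word: "informal"
Starts with vowel → add 'way'
Pig Latin = "informalway"


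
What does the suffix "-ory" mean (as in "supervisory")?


Suffix: -ory
Example: supervisory = supervise + -ory, with a spelling change
Meaning = relating to / place for


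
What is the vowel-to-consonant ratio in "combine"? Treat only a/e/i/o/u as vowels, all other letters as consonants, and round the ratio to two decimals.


Word: "combine"
Vowels (a,e,i,o,u): 3
Consonants: 4
Ratio = 3/4
= 0.75


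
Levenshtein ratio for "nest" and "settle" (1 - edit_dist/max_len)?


Word 1: "nest" (length 4)
Word 2: "settle" (length 6)
One optimal edit sequence:
  1. substitute 'n' -> 's'  (+1)
  2. keep 'e'
  3. substitute 's' -> 't'  (+1)
  4. keep 't'
  5. insert 'l'  (+1)
  6. insert 'e'  (+1)
Edit distance = 4
Max length = max(4, 6) = 6
Similarity = 1 - 4/6
= 0.3333


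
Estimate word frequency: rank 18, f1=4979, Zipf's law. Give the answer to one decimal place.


Zipf's law: f(r) = f(1) / r
f(1) = 4979
f(18) = 4979 / 18
= 276.6 occurrences


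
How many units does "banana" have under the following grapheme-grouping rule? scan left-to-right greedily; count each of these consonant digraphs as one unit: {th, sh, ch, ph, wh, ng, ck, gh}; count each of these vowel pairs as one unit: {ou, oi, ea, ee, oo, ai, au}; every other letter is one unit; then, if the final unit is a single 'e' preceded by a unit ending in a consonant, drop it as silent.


Word: "banana" (6 letters)
Left-to-right scan:
  (1) 'b' (letter)
  (2) 'a' (letter)
  (3) 'n' (letter)
  (4) 'a' (letter)
  (5) 'n' (letter)
  (6) 'a' (letter)
Units from scan: 6
Sound units = 6 units


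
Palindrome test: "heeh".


Word: "heeh"
Reversed: "heeh"
Forward == Backward? heeh == heeh
Palindrome = Yes


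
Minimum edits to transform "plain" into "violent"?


Word 1: "plain" (length 5)
Word 2: "violent" (length 7)
One optimal edit sequence (insert/delete/substitute each cost 1):
  1. insert 'v'  (+1)
  2. insert 'i'  (+1)
  3. substitute 'p' -> 'o'  (+1)
  4. keep 'l'
  5. substitute 'a' -> 'e'  (+1)
  6. substitute 'i' -> 'n'  (+1)
  7. substitute 'n' -> 't'  (+1)
Total edit operations: 6
Edit distance = 6


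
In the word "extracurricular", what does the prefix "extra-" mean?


Prefix: extra-
Example: extracurricular (extra- + curricular)
Meaning = beyond


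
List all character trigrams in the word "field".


Word: "field" (length 5)
Number of trigrams = 5 - 3 + 1 = 3
  Position 0: "fie"
  Position 1: "iel"
  Position 2: "eld"
Trigrams = "fie", "iel", "eld"


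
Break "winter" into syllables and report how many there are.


Word: "winter"
Syllable breakdown: win | ter
Counting: 2 parts
= 2 syllables


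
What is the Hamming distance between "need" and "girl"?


Comparing character by character (same length = 4):
  Pos 0: 'n' vs 'g' !=
  Pos 1: 'e' vs 'i' !=
  Pos 2: 'e' vs 'r' !=
  Pos 3: 'd' vs 'l' !=
Hamming distance = 4


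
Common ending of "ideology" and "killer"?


Word 1: "ideology"
Word 2: "killer"
Comparing from end:
  Pos -1: 'y' != 'r' (stop)
LCS = "" (length 0)


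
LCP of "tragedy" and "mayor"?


Word 1: "tragedy"
Word 2: "mayor"
Comparing from start:
  Pos 0: 't' != 'm' (stop)
LCP = "" (length 0)


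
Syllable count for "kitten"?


Word: "kitten"
Syllable breakdown: kit-ten
Counting: 2 parts
= 2 syllables


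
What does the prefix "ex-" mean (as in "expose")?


Prefix: ex-
As in: expose -> ex- + pose
Meaning = out / former


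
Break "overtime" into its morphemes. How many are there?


Word: "overtime"
Morphemes: over- / time
Each morpheme carries meaning
= 2 morphemes


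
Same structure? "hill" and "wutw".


Pattern of "hill": [0, 1, 2, 2]
Pattern of "wutw": [0, 1, 2, 0]
Patterns do not match
Same pattern = No


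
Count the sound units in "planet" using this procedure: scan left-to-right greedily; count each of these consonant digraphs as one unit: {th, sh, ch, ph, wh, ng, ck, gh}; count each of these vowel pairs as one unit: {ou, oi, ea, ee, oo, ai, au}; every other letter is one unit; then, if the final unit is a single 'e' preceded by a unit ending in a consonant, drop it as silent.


Word: "planet" (6 letters)
Left-to-right scan:
  (1) 'p' (letter)
  (2) 'l' (letter)
  (3) 'a' (letter)
  (4) 'n' (letter)
  (5) 'e' (letter)
  (6) 't' (letter)
Units from scan: 6
Sound units = 6 units


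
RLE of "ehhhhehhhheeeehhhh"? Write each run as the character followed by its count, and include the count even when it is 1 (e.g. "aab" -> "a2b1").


String: "ehhhhehhhheeeehhhh"
Scanning for consecutive runs:
  'e' x 1
  'h' x 4
  'e' x 1
  'h' x 4
  'e' x 4
  'h' x 4
RLE = "e1h4e1h4e4h4"


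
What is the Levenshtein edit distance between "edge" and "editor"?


Word 1: "edge" (length 4)
Word 2: "editor" (length 6)
One optimal edit sequence (insert/delete/substitute each cost 1):
  1. keep 'e'
  2. keep 'd'
  3. insert 'i'  (+1)
  4. insert 't'  (+1)
  5. substitute 'g' -> 'o'  (+1)
  6. substitute 'e' -> 'r'  (+1)
Total edit operations: 4
Edit distance = 4


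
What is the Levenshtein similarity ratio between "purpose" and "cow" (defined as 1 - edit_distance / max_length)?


Word 1: "purpose" (length 7)
Word 2: "cow" (length 3)
One optimal edit sequence:
  1. delete 'p'  (+1)
  2. delete 'u'  (+1)
  3. delete 'r'  (+1)
  4. substitute 'p' -> 'c'  (+1)
  5. keep 'o'
  6. delete 's'  (+1)
  7. substitute 'e' -> 'w'  (+1)
Edit distance = 6
Max length = max(7, 3) = 7
Similarity = 1 - 6/7
= 0.1429
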